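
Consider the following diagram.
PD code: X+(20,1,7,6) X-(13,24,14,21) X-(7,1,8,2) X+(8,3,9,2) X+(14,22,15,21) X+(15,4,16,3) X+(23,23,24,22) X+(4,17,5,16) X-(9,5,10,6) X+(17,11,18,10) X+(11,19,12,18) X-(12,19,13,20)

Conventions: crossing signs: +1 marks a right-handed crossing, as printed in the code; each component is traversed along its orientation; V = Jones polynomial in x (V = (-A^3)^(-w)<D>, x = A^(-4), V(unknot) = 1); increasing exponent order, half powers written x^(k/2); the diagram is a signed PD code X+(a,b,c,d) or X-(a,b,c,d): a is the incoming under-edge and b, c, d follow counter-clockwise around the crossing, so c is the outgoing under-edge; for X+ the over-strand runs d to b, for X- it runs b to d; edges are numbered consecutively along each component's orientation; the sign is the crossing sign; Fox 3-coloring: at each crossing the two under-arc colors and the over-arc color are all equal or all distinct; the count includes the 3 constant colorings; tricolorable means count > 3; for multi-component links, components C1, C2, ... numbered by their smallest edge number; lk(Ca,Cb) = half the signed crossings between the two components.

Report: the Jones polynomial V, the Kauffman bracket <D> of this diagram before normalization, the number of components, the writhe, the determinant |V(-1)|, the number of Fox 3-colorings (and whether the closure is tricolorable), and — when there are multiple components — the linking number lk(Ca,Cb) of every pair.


Jones polynomial: V(x) = 1 + x + x^2 + x^3
<D> = 1 + A^4 + A^8 + A^12; writhe +4
components 3, writhe +4 (12 crossings)
linking number lk(C1,C2) = +1
lk(C1,C3): 0
lk(C2,C3) = 0
3-colorings: 9 of 3^12, det 0 — tricolorable
note: w = +4 (over 12 crossings) is diagram-only; (-A^3)^(-4) removes it from V


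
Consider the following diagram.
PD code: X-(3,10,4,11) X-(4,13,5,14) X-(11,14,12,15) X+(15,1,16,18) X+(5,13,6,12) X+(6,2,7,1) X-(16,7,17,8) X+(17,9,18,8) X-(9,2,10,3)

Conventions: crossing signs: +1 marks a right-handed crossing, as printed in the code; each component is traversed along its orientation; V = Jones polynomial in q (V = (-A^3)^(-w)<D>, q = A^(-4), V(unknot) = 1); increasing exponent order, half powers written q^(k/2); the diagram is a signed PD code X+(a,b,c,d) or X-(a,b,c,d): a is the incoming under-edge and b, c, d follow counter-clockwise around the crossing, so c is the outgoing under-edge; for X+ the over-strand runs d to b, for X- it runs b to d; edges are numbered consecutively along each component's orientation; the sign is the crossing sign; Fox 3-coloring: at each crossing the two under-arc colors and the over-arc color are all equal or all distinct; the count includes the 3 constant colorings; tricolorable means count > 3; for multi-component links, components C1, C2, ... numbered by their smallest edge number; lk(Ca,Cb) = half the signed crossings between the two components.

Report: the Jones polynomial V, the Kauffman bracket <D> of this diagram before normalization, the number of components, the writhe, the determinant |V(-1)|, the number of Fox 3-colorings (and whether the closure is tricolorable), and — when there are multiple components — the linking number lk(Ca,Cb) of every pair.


V(q) = 1
bracket: -A^-3, w = -1
1 component, writhe -1, over 9 crossings
det 1, colorings 3 of 3^9 — not tricolorable
observation: w = -1 (over 9 crossings) is diagram-only; (-A^3)^(1) removes it from V


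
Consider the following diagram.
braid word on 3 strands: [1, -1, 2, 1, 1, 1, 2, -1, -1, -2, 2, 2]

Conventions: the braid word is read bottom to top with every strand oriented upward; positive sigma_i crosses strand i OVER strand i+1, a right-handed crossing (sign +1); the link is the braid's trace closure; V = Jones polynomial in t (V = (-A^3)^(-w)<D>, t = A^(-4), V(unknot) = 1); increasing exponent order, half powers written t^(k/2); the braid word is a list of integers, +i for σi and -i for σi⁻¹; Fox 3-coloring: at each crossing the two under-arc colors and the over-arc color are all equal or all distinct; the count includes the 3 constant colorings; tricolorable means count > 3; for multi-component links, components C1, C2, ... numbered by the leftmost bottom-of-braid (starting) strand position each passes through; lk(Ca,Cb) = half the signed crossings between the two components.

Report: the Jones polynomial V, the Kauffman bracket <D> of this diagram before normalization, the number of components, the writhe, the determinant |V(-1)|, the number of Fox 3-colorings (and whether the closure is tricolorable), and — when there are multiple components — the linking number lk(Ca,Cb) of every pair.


V(t) = 2t - 2t^2 + 3t^3 - 3t^4 + 2t^5 - 2t^6 + t^7
bracket: A^-16 - 2A^-12 + 2A^-8 - 3A^-4 + 3 - 2A^4 + 2A^8, w = +4
1 component, writhe +4, over 12 crossings
det 15, colorings 9 of 3^12 — tricolorable
observation: |V(-1)| = 15: so tricolorable, since 3 divides 15


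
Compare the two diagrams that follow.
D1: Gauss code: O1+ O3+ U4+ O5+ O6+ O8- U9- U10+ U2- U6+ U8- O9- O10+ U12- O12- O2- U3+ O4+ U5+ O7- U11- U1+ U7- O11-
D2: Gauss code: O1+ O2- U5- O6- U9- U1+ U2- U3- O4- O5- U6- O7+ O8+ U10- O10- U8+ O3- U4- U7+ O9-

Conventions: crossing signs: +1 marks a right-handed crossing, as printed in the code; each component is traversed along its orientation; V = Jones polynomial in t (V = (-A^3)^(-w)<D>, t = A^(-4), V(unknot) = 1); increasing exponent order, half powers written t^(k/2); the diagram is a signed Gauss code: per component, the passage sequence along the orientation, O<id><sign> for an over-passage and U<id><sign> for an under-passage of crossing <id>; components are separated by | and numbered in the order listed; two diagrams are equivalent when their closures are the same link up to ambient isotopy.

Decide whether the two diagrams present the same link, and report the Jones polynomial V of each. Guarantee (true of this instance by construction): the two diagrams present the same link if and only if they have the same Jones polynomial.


equivalent: no
D1 (bracket -A^-16 + A^-12 + A^-4; 12 crossings at w = 0): V = t + t^3 - t^4
V(D2) = -t^-6 + t^-5 - t^-4 + 2t^-3 - t^-2 + t^-1  [10 crossings, <D> = A^-8 - A^-4 + 2 - A^4 + A^8 - A^12, w = -4]
observation: 2 classes among 2 diagrams; unequal V(t) rules out equality


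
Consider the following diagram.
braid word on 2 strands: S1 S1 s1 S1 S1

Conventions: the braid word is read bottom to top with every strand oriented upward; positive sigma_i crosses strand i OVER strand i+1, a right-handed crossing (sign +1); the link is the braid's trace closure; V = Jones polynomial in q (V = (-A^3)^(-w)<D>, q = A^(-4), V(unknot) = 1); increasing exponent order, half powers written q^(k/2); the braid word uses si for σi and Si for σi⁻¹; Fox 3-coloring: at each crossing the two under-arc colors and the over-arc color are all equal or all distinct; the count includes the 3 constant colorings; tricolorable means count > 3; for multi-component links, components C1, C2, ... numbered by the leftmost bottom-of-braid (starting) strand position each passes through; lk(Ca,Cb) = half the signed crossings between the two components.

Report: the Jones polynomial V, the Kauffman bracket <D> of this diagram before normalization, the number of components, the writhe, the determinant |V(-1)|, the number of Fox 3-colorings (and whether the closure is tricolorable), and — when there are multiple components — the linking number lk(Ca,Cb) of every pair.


Jones polynomial: V(q) = -q^-4 + q^-3 + q^-1
<D> = -A^-5 - A^3 + A^7; writhe -3
components 1, writhe -3 (5 crossings)
3-colorings: 9 of 3^5, det 3 — tricolorable
note: w = -3 shifts under R1 moves; the (-A^3)^(3) factor cancels that in V


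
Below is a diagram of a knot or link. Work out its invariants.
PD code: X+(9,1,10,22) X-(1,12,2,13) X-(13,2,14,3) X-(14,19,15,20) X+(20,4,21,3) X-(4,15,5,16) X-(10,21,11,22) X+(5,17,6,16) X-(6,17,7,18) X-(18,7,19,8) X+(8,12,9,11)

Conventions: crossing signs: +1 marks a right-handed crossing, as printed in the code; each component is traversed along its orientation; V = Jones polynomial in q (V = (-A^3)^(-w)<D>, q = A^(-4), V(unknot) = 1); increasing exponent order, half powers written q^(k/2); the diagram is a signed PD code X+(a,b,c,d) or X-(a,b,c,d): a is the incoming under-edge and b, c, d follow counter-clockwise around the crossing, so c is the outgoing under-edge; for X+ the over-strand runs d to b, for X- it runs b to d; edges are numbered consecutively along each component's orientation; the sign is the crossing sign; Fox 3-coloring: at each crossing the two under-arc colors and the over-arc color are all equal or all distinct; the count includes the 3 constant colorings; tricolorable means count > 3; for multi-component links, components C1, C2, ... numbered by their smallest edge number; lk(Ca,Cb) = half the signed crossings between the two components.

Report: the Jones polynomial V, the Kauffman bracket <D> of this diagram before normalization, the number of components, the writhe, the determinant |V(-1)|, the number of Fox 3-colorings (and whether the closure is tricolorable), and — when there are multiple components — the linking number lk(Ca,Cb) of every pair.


V = -q^-6 + q^-5 - q^-4 + 2q^-3 - q^-2 + q^-1
<D> = -A^-5 + A^-1 - 2A^3 + A^7 - A^11 + A^15 (w = -3)
1 component over 11 crossings, w = -3
3 Fox colorings among 3^11, |V(-1)| = 7: not tricolorable
why: w = -3 (over 11 crossings) is diagram-only; (-A^3)^(3) removes it from V


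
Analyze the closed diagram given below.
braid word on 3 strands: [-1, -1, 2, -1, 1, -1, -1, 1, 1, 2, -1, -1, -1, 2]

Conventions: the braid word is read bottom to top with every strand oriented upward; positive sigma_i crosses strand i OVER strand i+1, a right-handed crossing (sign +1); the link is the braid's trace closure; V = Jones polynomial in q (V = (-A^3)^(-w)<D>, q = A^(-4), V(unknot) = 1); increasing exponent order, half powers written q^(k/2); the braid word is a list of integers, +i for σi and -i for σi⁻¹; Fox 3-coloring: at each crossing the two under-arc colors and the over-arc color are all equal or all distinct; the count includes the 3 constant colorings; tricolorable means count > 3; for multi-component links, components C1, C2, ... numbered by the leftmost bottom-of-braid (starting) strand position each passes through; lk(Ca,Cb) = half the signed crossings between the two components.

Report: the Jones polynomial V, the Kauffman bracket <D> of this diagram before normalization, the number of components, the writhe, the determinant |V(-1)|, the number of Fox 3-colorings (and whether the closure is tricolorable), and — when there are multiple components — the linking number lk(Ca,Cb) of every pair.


Jones polynomial: V(q) = -q^-6 + 2q^-5 - 4q^-4 + 5q^-3 - 4q^-2 + 5q^-1 - 3 + 2q - q^2
<D> = -A^-14 + 2A^-10 - 3A^-6 + 5A^-2 - 4A^2 + 5A^6 - 4A^10 + 2A^14 - A^18; writhe -2
components 1, writhe -2 (14 crossings)
3-colorings: 9 of 3^14, det 27 — tricolorable
note: V spans 8 powers of q: at least 8 crossings in any diagram


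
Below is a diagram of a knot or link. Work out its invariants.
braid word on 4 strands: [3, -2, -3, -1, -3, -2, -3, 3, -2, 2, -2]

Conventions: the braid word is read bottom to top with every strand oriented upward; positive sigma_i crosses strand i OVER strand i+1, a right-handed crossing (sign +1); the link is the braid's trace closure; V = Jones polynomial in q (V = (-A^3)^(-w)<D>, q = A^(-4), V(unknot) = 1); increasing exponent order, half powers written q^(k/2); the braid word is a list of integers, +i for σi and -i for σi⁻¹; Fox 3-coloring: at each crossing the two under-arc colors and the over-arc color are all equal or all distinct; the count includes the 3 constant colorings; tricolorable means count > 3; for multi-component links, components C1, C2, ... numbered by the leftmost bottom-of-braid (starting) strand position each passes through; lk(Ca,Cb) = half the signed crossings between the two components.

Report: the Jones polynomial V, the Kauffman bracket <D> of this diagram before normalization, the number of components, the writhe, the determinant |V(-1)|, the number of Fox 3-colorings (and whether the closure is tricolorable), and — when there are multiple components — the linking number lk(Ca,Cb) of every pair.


V = -q^-6 + q^-5 - q^-4 + 2q^-3 - q^-2 + q^-1
<D> = -A^-11 + A^-7 - 2A^-3 + A - A^5 + A^9 (w = -5)
1 component over 11 crossings, w = -5
3 Fox colorings among 3^11, |V(-1)| = 7: not tricolorable
why: |V(-1)| = 7: so not tricolorable, since 3 does not divide 7


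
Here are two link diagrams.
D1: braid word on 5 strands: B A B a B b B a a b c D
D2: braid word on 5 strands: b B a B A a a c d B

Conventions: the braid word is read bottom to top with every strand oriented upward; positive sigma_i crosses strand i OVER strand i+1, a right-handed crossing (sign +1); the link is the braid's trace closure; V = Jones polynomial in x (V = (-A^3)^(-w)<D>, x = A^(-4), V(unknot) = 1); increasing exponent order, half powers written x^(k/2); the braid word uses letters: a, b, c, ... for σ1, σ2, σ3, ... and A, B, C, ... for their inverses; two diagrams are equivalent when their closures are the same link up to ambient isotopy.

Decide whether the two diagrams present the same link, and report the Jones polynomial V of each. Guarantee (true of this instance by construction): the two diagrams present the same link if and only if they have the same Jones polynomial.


equivalent: yes
V(D1) = x^-2 - x^-1 + 1 - x + x^2  (w 0, c 12, <D> = A^-8 - A^-4 + 1 - A^4 + A^8)
D2 (bracket A^-2 - A^2 + A^6 - A^10 + A^14; 10 crossings at w = +2): V = x^-2 - x^-1 + 1 - x + x^2
why: Markov moves rewrite D1 (12 crossings) into D2 (10)


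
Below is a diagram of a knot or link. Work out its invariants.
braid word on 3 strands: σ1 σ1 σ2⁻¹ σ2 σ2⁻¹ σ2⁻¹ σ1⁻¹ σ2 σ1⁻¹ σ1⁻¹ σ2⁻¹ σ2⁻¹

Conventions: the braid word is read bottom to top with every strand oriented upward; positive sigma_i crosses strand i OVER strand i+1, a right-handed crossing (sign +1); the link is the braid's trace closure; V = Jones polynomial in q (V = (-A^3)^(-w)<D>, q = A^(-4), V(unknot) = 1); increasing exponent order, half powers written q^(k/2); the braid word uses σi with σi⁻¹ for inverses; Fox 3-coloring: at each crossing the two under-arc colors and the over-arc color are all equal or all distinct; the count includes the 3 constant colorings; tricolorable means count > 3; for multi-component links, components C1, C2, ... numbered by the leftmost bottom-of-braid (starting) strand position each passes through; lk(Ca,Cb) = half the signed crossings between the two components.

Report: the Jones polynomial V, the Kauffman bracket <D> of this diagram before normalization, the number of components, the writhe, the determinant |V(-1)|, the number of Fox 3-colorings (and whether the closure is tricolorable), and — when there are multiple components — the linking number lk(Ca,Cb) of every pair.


Jones polynomial: V(q) = -q^-8 + 3q^-7 - 5q^-6 + 6q^-5 - 7q^-4 + 7q^-3 - 5q^-2 + 4q^-1 - 1
<D> = -A^-12 + 4A^-8 - 5A^-4 + 7 - 7A^4 + 6A^8 - 5A^12 + 3A^16 - A^20; writhe -4
components 1, writhe -4 (12 crossings)
3-colorings: 9 of 3^12, det 39 — tricolorable
note: free reduction leaves σ1 σ1 σ2⁻¹ σ2⁻¹ σ1⁻¹ σ2 σ1⁻¹ σ1⁻¹ σ2⁻¹ σ2⁻¹ of the original 12 letters


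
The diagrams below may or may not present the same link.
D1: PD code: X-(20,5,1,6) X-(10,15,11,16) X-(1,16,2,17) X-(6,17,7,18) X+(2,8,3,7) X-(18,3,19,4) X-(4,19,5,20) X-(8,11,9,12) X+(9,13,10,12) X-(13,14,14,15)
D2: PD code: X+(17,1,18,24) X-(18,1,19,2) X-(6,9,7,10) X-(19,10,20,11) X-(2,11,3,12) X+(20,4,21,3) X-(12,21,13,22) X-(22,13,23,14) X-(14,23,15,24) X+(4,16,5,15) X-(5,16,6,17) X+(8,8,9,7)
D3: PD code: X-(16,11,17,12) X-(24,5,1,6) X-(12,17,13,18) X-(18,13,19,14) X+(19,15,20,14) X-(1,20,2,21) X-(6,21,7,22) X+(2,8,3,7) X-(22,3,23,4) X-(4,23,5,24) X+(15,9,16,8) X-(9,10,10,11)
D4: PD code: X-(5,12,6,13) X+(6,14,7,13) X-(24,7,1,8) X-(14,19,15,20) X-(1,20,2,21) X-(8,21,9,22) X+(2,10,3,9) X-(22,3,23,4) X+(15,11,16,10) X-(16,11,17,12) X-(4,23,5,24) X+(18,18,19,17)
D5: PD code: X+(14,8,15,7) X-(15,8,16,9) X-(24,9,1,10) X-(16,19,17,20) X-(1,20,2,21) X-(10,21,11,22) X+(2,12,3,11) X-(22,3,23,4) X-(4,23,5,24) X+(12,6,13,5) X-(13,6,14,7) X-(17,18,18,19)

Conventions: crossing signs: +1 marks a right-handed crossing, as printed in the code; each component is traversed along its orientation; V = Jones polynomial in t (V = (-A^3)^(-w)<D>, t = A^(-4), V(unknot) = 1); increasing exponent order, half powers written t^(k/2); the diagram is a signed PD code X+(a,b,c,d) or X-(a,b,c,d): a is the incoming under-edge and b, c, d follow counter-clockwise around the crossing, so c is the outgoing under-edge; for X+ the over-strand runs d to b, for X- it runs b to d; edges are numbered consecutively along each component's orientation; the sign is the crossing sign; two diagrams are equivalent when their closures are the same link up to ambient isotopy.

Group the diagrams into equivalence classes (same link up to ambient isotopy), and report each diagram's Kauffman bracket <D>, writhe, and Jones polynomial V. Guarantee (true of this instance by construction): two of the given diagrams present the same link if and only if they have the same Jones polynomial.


grouping into links: {D1, D2, D3, D4, D5}
V(D1) = -t^-4 + t^-3 + t^-1  (w -6, c 10, <D> = A^-14 + A^-6 - A^-2)
V(D2) = -t^-4 + t^-3 + t^-1  (w -4, c 12, <D> = A^-8 + 1 - A^4)
V(D3) = -t^-4 + t^-3 + t^-1  [12 crossings, <D> = A^-14 + A^-6 - A^-2, w = -6]
D4 (bracket A^-8 + 1 - A^4; 12 crossings at w = -4): V = -t^-4 + t^-3 + t^-1
D5 (bracket A^-14 + A^-6 - A^-2; 12 crossings at w = -6): V = -t^-4 + t^-3 + t^-1
why: one V(t) for all 5 diagrams — one class (guaranteed)


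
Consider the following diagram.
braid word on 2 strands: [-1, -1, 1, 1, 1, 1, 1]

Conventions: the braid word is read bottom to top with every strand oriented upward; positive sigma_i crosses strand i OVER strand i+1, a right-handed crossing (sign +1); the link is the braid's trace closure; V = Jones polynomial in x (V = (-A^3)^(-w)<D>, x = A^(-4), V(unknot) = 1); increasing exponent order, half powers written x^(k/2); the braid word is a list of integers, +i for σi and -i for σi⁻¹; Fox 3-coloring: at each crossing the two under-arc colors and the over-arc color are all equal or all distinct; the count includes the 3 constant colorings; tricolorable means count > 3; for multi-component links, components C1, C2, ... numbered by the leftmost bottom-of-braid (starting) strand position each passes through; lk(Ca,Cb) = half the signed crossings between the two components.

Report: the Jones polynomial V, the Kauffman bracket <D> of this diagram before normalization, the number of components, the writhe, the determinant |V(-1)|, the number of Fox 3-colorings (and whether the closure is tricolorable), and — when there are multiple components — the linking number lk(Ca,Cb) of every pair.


V = x + x^3 - x^4
<D> = A^-7 - A^-3 - A^5 (w = +3)
1 component over 7 crossings, w = +3
9 Fox colorings among 3^7, |V(-1)| = 3: tricolorable
why: the word shrinks to σ1 σ1 σ1 after cancelling


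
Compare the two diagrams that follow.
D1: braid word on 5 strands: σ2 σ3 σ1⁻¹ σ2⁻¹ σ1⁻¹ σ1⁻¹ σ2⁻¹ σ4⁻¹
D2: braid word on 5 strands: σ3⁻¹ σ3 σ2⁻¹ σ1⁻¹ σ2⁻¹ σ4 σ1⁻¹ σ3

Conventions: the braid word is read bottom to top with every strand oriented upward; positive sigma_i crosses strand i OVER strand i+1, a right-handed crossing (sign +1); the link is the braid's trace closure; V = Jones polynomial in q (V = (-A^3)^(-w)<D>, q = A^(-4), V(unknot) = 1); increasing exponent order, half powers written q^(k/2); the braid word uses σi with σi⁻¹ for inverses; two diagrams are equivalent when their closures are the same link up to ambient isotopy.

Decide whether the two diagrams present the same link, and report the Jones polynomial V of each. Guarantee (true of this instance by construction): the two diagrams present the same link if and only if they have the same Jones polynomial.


equivalent: yes
D1 (bracket A^-8 + 1 - A^4; 8 crossings at w = -4): V = -q^-4 + q^-3 + q^-1
D2 (bracket A^-2 + A^6 - A^10; 8 crossings at w = -2): V = -q^-4 + q^-3 + q^-1
key observation: all 2 diagrams share one V(q), hence one class


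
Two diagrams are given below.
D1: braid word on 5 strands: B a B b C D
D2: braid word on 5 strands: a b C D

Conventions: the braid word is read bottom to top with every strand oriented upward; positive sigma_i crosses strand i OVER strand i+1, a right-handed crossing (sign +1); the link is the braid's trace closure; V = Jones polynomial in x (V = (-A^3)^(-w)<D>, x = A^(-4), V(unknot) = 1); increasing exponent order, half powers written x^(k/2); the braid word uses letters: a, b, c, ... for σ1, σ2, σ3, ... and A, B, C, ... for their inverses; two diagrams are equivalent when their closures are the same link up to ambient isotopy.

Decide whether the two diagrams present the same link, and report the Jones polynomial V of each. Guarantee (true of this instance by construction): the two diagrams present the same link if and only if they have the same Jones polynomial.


equivalent: yes
V(D1) = 1  (w -2, c 6, <D> = A^-6)
D2 (bracket 1; 4 crossings at w = 0): V = 1
why: all 2 diagrams share one V(x), hence one class


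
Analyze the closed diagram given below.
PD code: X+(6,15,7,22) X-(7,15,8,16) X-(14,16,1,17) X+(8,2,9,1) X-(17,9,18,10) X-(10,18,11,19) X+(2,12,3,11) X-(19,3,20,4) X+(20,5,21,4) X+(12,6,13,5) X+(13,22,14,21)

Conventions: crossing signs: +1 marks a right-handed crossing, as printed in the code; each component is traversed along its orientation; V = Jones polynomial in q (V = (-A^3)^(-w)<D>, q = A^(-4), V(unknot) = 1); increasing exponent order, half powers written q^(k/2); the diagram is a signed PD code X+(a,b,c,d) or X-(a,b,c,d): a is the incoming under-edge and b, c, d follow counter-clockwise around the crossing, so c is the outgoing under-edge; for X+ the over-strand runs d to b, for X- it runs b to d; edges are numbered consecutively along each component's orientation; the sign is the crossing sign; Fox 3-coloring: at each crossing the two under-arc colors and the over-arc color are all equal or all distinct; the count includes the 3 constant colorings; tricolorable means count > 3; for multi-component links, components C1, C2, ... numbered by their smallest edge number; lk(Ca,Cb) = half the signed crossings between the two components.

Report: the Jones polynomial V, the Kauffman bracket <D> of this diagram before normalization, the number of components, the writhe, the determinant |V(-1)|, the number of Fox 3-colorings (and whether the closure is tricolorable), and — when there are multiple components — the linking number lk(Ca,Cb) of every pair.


V(q) = -q^(-3/2) - 2q^(1/2) + q^(3/2) - q^(5/2) + q^(7/2)
bracket: -A^-11 + A^-7 - A^-3 + 2A + A^9, w = +1
2 components, writhe +1, over 11 crossings
lk(C1,C2) = -1
det 6, colorings 9 of 3^11 — tricolorable
observation: the 1 component pair carries total linking -1


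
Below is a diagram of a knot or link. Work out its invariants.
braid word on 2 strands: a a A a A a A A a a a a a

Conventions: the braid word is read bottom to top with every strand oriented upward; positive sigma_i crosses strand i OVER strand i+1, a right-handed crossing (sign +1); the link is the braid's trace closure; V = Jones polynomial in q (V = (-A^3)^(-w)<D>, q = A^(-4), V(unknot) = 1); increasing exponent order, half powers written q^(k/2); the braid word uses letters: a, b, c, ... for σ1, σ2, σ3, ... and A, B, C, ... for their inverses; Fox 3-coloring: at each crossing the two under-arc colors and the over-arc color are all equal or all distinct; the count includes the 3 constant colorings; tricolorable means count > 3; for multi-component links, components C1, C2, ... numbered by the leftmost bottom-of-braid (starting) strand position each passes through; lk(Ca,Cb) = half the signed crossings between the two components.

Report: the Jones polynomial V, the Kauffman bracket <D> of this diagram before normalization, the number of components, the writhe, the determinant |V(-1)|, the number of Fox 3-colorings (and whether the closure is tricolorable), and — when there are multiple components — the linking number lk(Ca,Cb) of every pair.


Jones polynomial: V(q) = q^2 + q^4 - q^5 + q^6 - q^7
<D> = A^-13 - A^-9 + A^-5 - A^-1 - A^7; writhe +5
components 1, writhe +5 (13 crossings)
3-colorings: 3 of 3^13, det 5 — not tricolorable
note: the span of V is 5, forcing >= 5 crossings in any diagram


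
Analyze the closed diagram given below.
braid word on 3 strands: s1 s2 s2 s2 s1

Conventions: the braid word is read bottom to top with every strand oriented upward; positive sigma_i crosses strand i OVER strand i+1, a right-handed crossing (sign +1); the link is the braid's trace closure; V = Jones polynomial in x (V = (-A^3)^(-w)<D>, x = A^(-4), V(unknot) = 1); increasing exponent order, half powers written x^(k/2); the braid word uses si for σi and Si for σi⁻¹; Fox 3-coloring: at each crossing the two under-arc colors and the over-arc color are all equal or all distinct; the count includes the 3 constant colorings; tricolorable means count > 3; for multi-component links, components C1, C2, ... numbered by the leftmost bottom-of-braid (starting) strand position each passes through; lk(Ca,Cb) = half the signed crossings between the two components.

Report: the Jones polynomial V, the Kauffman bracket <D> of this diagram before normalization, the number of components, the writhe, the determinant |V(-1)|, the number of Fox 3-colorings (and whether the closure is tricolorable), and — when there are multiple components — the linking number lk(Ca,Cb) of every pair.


V = -x^(3/2) - 2x^(7/2) + x^(9/2) - x^(11/2) + x^(13/2)
<D> = -A^-11 + A^-7 - A^-3 + 2A + A^9 (w = +5)
2 components over 5 crossings, w = +5
lk(C1,C2): +1
9 Fox colorings among 3^5, |V(-1)| = 6: tricolorable
why: w = +5 shifts under R1 moves; the (-A^3)^(-5) factor cancels that in V


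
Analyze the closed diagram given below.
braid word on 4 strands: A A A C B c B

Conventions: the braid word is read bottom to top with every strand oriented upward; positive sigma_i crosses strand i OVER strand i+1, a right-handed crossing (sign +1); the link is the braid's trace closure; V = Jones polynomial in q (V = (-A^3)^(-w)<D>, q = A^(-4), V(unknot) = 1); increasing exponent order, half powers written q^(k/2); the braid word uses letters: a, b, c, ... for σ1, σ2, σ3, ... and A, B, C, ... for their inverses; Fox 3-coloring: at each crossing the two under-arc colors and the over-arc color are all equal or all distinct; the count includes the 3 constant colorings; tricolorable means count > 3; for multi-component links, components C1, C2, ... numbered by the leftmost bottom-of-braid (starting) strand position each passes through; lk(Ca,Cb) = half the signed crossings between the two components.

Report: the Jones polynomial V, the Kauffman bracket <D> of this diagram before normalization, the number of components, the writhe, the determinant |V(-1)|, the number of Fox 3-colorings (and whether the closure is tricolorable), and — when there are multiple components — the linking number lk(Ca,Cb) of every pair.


V(q) = -q^-4 + q^-3 + q^-1
bracket: -A^-11 - A^-3 + A, w = -5
1 component, writhe -5, over 7 crossings
det 3, colorings 9 of 3^7 — tricolorable
observation: |V(-1)| = 3: so tricolorable, since 3 divides 3


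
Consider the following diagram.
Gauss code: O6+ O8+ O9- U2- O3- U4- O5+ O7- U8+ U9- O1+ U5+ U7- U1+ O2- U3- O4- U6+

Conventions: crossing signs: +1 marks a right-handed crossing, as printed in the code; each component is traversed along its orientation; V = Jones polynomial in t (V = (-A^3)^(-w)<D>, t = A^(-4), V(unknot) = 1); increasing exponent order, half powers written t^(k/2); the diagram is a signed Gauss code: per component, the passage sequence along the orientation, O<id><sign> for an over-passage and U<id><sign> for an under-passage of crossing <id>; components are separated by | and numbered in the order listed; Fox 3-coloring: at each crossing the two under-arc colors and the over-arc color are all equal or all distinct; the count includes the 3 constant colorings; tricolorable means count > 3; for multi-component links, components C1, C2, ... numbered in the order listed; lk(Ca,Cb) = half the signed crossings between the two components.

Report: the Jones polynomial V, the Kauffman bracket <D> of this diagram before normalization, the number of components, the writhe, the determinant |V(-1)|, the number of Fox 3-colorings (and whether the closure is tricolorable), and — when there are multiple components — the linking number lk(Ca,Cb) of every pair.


V(t) = -t^-4 + t^-3 + t^-1
bracket: -A - A^9 + A^13, w = -1
1 component, writhe -1, over 9 crossings
det 3, colorings 9 of 3^9 — tricolorable
observation: w = -1 (over 9 crossings) is diagram-only; (-A^3)^(1) removes it from V


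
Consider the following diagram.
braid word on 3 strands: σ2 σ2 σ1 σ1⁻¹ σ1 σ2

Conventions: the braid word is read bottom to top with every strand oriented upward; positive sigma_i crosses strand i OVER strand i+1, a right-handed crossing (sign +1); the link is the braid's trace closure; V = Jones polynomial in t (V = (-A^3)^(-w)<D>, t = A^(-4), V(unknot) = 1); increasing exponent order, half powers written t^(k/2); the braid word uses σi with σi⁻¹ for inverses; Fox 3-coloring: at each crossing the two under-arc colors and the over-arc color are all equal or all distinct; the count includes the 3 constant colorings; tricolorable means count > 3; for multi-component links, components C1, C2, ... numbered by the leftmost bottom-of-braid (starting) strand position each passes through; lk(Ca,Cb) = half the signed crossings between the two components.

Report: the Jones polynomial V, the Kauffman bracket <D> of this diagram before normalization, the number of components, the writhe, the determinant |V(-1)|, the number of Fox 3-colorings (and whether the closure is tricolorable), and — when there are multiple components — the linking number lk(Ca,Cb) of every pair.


V(t) = t + t^3 - t^4
bracket: -A^-4 + 1 + A^8, w = +4
1 component, writhe +4, over 6 crossings
det 3, colorings 9 of 3^6 — tricolorable
observation: the span of V is 3, forcing >= 3 crossings in any diagram


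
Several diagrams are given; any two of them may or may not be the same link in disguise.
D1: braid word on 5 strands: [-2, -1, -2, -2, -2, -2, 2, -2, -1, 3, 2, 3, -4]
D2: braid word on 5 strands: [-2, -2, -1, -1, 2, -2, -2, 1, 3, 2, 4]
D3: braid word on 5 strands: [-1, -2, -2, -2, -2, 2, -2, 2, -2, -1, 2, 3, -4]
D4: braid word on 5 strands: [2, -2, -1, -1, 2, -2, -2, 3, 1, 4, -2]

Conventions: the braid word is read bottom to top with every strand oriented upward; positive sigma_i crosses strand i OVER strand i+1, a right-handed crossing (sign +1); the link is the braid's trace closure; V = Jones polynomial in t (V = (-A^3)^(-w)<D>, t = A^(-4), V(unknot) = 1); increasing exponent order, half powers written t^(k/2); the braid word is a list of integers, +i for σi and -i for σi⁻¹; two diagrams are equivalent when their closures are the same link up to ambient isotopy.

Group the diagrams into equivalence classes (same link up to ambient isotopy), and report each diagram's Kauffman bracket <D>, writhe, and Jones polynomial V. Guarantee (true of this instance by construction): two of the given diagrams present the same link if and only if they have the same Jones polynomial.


equivalence classes: {D1, D3} | {D2, D4}
D1 (bracket A^-9 - A^-5 + 2A^-1 - 2A^3 + 2A^7 - A^11 + A^15; 13 crossings at w = -5): V = -t^(-15/2) + t^(-13/2) - 2t^(-11/2) + 2t^(-9/2) - 2t^(-7/2) + t^(-5/2) - t^(-3/2)
D2 (bracket A^-1 - A^3 + A^7 + A^15; 11 crossings at w = -1): V = -t^(-9/2) - t^(-5/2) + t^(-3/2) - t^(-1/2)
V(D3) = -t^(-15/2) + t^(-13/2) - 2t^(-11/2) + 2t^(-9/2) - 2t^(-7/2) + t^(-5/2) - t^(-3/2)  (w -5, c 13, <D> = A^-9 - A^-5 + 2A^-1 - 2A^3 + 2A^7 - A^11 + A^15)
V(D4) = -t^(-9/2) - t^(-5/2) + t^(-3/2) - t^(-1/2)  [11 crossings, <D> = A^-1 - A^3 + A^7 + A^15, w = -1]
key observation: 2 classes among 4 diagrams; unequal V(t) rules out equality


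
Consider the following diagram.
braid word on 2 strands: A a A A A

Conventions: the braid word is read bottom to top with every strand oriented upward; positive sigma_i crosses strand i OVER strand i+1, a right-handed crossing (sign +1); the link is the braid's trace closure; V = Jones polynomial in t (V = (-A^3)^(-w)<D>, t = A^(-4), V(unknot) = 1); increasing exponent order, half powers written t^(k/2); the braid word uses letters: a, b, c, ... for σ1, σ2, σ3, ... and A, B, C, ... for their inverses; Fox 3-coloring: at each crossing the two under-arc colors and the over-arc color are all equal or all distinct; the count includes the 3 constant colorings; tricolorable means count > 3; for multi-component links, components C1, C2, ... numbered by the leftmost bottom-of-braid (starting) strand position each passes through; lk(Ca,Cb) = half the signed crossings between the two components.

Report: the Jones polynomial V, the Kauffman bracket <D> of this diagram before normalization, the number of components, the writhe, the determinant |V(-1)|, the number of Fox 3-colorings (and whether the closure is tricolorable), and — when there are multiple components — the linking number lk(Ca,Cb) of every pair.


V(t) = -t^-4 + t^-3 + t^-1
bracket: -A^-5 - A^3 + A^7, w = -3
1 component, writhe -3, over 5 crossings
det 3, colorings 9 of 3^5 — tricolorable
observation: one generator, power 3: the (2,3) torus pattern


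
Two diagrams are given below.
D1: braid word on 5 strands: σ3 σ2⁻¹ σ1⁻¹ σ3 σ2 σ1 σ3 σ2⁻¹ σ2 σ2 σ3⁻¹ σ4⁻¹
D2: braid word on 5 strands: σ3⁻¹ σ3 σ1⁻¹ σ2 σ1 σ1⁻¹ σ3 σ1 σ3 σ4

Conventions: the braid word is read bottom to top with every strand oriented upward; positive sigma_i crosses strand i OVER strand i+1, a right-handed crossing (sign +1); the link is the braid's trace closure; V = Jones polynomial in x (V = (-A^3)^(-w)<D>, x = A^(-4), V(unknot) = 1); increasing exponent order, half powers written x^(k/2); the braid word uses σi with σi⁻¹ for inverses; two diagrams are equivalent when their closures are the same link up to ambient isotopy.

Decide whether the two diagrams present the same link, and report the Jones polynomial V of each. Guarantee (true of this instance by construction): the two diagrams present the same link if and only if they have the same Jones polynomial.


equivalent: yes
V(D1) = 1 + x + x^2 + x^3  (w +2, c 12, <D> = A^-6 + A^-2 + A^2 + A^6)
V(D2) = 1 + x + x^2 + x^3  (w +4, c 10, <D> = 1 + A^4 + A^8 + A^12)
why: D2 (10 crossings) and D1 (12) are Markov-related braid presentations


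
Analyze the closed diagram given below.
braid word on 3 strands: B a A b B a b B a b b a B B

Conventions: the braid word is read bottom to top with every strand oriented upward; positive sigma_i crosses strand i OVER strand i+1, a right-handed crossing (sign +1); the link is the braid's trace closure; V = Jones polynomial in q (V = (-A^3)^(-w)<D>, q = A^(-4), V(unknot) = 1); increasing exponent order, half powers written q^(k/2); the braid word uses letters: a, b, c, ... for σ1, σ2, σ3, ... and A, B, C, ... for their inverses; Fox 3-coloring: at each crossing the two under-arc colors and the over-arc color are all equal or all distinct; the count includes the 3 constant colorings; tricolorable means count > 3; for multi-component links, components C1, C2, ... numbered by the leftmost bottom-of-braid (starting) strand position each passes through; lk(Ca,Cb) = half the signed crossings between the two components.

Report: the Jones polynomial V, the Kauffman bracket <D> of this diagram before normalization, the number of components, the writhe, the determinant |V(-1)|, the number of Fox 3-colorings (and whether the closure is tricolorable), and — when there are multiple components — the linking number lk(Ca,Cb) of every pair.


V(q) = -q^-1 + 2 - q + 2q^2 - q^3 + q^4 - q^5
bracket: -A^-14 + A^-10 - A^-6 + 2A^-2 - A^2 + 2A^6 - A^10, w = +2
1 component, writhe +2, over 14 crossings
det 9, colorings 9 of 3^14 — tricolorable
observation: the word shrinks to σ2⁻¹ σ1 σ1 σ2 σ2 σ1 σ2⁻¹ σ2⁻¹ after cancelling


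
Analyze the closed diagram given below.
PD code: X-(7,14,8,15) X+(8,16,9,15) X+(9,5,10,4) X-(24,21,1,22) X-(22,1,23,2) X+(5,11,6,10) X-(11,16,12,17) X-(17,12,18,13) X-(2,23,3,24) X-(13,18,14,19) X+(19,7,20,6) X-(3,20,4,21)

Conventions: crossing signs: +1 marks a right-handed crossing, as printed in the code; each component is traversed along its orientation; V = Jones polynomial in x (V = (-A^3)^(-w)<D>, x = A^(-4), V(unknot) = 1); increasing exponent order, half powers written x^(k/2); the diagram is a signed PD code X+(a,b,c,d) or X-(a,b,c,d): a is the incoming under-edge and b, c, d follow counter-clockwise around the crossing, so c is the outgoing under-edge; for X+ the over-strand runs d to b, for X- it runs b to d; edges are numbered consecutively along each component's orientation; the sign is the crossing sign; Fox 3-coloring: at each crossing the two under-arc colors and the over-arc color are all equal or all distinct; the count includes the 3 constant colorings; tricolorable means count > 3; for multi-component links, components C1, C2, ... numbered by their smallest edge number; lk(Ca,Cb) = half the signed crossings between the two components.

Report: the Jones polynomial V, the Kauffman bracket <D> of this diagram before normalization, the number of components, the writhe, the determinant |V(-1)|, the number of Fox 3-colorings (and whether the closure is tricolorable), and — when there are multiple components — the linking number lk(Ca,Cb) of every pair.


V = x^-7 - 2x^-6 + 2x^-5 - 5x^-4 + 5x^-3 - 3x^-2 + 5x^-1 - 2 + x - x^2
<D> = -A^-20 + A^-16 - 2A^-12 + 5A^-8 - 3A^-4 + 5 - 5A^4 + 2A^8 - 2A^12 + A^16 (w = -4)
1 component over 12 crossings, w = -4
81 Fox colorings among 3^12, |V(-1)| = 27: tricolorable
why: w = -4 (over 12 crossings) is diagram-only; (-A^3)^(4) removes it from V


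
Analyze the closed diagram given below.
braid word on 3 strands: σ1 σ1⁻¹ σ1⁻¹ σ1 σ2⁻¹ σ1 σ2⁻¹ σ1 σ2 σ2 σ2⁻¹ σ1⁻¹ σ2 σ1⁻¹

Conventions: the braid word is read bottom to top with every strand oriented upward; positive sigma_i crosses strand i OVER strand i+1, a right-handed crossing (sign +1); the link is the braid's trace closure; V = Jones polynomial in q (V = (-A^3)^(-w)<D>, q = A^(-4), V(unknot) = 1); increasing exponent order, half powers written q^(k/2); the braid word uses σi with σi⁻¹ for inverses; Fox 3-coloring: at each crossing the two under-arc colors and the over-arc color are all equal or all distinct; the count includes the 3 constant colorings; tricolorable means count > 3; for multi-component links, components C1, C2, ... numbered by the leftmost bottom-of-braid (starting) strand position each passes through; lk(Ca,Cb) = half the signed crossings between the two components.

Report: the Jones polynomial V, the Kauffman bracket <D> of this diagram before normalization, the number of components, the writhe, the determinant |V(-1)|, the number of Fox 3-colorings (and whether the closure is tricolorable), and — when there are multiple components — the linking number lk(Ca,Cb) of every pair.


V(q) = -q^-3 + q^-2 - q^-1 + 3 - q + q^2 - q^3
bracket: -A^-12 + A^-8 - A^-4 + 3 - A^4 + A^8 - A^12, w = 0
1 component, writhe 0, over 14 crossings
det 9, colorings 27 of 3^14 — tricolorable
observation: w = 0 (over 14 crossings) is diagram-only; (-A^3)^(0) removes it from V


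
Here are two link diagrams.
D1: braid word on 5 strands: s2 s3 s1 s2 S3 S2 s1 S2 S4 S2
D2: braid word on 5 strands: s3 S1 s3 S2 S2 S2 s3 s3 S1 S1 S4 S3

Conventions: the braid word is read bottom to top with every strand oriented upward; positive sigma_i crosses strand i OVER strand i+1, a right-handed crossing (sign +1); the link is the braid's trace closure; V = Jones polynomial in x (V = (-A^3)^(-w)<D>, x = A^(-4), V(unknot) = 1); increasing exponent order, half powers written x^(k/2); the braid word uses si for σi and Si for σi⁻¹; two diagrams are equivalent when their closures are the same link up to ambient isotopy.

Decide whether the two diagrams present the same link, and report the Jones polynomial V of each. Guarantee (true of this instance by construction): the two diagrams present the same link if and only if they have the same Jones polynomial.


equivalent: no
V(D1) = x^-2 - x^-1 + 1 - x + x^2  (w 0, c 10, <D> = A^-8 - A^-4 + 1 - A^4 + A^8)
D2 (bracket -A^-20 + A^-16 - 2A^-12 + 5A^-8 - 3A^-4 + 5 - 5A^4 + 2A^8 - 2A^12 + A^16; 12 crossings at w = -4): V = x^-7 - 2x^-6 + 2x^-5 - 5x^-4 + 5x^-3 - 3x^-2 + 5x^-1 - 2 + x - x^2
why: V(x) takes 2 values over 2 diagrams, fixing the grouping
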